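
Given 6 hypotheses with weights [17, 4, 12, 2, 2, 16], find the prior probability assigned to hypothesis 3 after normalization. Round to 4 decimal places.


To normalize, divide each weight by the sum of all weights.
Sum = 53
Prior(H3) = 12/53 = 0.2264

0.2264


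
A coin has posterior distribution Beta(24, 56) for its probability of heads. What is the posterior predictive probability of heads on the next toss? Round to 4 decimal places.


Posterior predictive = E[theta] = alpha/(alpha+beta)
= 24/80
= 0.3

0.3


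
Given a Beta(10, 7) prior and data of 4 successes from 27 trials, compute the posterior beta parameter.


Number of failures = 27 - 4 = 23
Posterior beta = 7 + 23 = 30

30


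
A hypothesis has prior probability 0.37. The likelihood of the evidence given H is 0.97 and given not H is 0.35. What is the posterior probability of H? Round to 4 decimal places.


Using Bayes' theorem:
P(E) = 0.37 * 0.97 + 0.63 * 0.35
P(E) = 0.5794
P(H|E) = (0.37 * 0.97) / 0.5794 = 0.6194

0.6194


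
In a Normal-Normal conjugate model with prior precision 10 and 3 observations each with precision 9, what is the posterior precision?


Posterior precision = prior precision + n * observation precision
= 10 + 3 * 9
= 10 + 27 = 37

37


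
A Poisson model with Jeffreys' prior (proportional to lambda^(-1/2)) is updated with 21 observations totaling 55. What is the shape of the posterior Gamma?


Posterior = Gamma(0.5 + S, n)
= Gamma(0.5 + 55, 21)
Posterior shape = 0.5 + S = 0.5 + 55 = 55.5

55.5


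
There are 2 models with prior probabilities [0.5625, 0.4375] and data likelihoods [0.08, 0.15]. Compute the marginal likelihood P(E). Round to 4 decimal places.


P(E) = sum over models of P(M_i) * P(E|M_i)
= 0.5625*0.08 + 0.4375*0.15
= 0.1106

0.1106


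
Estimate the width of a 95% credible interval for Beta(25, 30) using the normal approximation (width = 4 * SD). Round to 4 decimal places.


For Beta(a,b): Var = ab/((a+b)^2(a+b+1))
Var = 0.0044, SD = 0.0665
Approximate 95% CI width = 4 * 0.0665 = 0.2662

0.2662


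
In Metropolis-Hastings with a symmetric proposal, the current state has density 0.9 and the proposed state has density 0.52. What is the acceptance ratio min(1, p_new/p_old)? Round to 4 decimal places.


Ratio = p_new / p_old = 0.52 / 0.9 = 0.5778
Acceptance = min(1, 0.5778) = 0.5778

0.5778


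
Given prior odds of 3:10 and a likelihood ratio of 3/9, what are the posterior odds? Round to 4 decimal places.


Posterior odds = prior odds * LR
Prior odds = 3/10 = 0.3
LR = 3/9 = 0.3333
Posterior odds = 0.3 * 0.3333 = 0.1

0.1


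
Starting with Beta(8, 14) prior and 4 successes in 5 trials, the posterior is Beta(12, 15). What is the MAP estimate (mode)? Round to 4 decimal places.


The mode of Beta(a, b) when a > 1 and b > 1 is (a-1)/(a+b-2)
= (12 - 1) / (12 + 15 - 2)
= 11 / 25
= 0.44

0.44


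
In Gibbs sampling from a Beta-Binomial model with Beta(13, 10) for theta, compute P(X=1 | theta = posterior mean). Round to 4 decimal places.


Posterior mean = alpha/(alpha+beta) = 13/23 = 0.5652
P(X=1|theta=mean) = theta = 0.5652

0.5652


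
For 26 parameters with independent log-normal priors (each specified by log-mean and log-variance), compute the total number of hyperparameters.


A log-normal prior has 2 hyperparameters per parameter.
Total = 26 * 2 = 52

52


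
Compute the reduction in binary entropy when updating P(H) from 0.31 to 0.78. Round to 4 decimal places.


H_before = -p*log2(p) - (1-p)*log2(1-p) for p=0.31: 0.8932
H_after for p=0.78: 0.7602
Reduction = 0.8932 - 0.7602 = 0.133

0.133


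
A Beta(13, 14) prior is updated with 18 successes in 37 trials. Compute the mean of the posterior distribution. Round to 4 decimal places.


After update: Beta(31, 33)
Mean = 31 / (31 + 33) = 31 / 64
= 0.4844

0.4844


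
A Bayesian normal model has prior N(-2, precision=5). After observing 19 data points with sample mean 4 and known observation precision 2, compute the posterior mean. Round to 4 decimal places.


Posterior mean = (prior_precision * prior_mean + n * data_precision * data_mean) / (prior_precision + n * data_precision)
Numerator = 5*-2 + 19*2*4 = 142
Denominator = 5 + 19*2 = 43
Posterior mean = 3.3023

3.3023


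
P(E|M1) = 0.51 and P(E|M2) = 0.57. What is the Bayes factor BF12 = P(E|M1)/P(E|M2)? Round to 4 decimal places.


Bayes factor BF12 = P(E|M1) / P(E|M2)
= 0.51 / 0.57
= 0.8947

0.8947


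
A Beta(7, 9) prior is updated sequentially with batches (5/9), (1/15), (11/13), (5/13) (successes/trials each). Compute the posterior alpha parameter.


Sequential conjugate updating is equivalent to a single batch update.
Total successes across all batches = 22
alpha_posterior = alpha_prior + total_successes = 7 + 22
= 29

29


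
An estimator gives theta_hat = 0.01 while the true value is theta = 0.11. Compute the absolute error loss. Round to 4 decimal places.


The absolute error loss is |theta_hat - theta|
= |0.01 - 0.11|
= 0.1

0.1


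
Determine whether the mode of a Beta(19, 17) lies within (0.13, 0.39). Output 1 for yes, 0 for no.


First find the mode: (a-1)/(a+b-2) = 0.5294
Is 0.5294 in (0.13, 0.39)? 0

0


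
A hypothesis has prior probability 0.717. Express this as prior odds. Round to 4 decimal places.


Odds = P(H) / P(not H) = 0.717 / 0.283
= 2.5336

2.5336


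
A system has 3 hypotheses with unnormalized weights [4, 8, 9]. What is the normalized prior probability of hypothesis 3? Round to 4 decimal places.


The normalized prior is the weight divided by the total.
Total weight = 21
P(H3) = 9 / 21 = 0.4286

0.4286


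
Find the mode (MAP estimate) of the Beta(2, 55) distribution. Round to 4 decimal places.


For Beta(a,b) with a,b > 1:
Mode = (a-1)/(a+b-2) = (2-1)/(57-2)
= 1/55 = 0.0182

0.0182


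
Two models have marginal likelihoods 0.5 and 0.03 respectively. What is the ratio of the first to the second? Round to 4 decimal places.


Evidence ratio = 0.5 / 0.03
= 16.6667

16.6667


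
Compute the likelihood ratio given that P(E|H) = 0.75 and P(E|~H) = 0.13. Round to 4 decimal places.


LR = P(E|H) / P(E|~H)
= 0.75 / 0.13 = 5.7692

5.7692


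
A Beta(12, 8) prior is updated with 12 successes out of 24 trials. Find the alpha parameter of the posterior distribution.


In the Beta-Binomial conjugate update:
alpha_post = alpha_prior + successes
= 12 + 12
= 24

24


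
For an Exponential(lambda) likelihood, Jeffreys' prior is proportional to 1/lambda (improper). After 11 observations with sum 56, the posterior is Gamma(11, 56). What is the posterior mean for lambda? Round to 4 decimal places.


Posterior = Gamma(n, sum_x) = Gamma(11, 56)
Posterior mean = shape/rate = 11/56
= 0.1964

0.1964


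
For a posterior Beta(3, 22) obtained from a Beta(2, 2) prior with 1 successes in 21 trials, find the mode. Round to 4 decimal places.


Mode = (alpha - 1) / (alpha + beta - 2)
= 2 / 23
= 0.087

0.087


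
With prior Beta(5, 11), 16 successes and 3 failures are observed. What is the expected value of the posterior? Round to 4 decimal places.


Posterior = Beta(21, 14)
E[theta] = alpha/(alpha+beta)
= 21/35 = 0.6

0.6


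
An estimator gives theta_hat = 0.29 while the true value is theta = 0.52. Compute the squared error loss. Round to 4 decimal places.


The squared error loss is (theta_hat - theta)^2
= (0.29 - 0.52)^2
= (-0.23)^2 = 0.0529

0.0529


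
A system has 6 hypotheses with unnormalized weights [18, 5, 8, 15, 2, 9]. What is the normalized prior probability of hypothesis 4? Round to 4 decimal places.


The normalized prior is the weight divided by the total.
Total weight = 57
P(H4) = 15 / 57 = 0.2632

0.2632


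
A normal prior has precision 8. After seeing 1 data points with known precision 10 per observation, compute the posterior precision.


In the conjugate normal model, precisions add:
tau_posterior = tau_prior + n * tau_data
= 8 + 1*10 = 18

18


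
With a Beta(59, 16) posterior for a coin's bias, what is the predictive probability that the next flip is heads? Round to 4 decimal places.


The predictive probability equals the posterior mean.
P(next = heads) = alpha / (alpha + beta)
= 59 / 75 = 0.7867

0.7867


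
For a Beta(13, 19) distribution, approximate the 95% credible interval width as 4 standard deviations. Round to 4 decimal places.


Variance of Beta(a,b) = ab / ((a+b)^2 * (a+b+1))
= 13*19 / ((32)^2 * 33)
= 0.0073
SD = sqrt(0.0073) = 0.0855
Width = 4 * SD = 0.342

0.342


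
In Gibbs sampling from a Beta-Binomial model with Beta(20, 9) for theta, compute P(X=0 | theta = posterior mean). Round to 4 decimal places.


Posterior mean = alpha/(alpha+beta) = 20/29 = 0.6897
P(X=0|theta=mean) = 1 - theta = 0.3103

0.3103


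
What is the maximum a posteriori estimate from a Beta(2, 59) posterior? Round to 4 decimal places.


The MAP estimate equals the mode of the distribution.
Mode of Beta(a,b) = (a-1)/(a+b-2)
= 1/59
= 0.0169

0.0169


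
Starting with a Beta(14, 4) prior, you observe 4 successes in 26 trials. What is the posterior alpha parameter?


For a Beta-Binomial conjugate model:
Posterior alpha = prior alpha + number of successes
= 14 + 4 = 18

18


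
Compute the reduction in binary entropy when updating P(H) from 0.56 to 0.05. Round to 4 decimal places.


H_before = -p*log2(p) - (1-p)*log2(1-p) for p=0.56: 0.9896
H_after for p=0.05: 0.2864
Reduction = 0.9896 - 0.2864 = 0.7032

0.7032


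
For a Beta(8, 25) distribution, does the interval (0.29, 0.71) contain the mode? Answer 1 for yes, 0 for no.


Mode of Beta(a,b) = (a-1)/(a+b-2)
= (8-1)/(8+25-2) = 0.2258
Check: 0.29 <= 0.2258 <= 0.71?
Result: 0

0


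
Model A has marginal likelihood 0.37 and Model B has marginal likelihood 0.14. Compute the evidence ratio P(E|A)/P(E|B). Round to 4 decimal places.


Evidence ratio = P(E|A) / P(E|B)
= 0.37 / 0.14
= 2.6429

2.6429


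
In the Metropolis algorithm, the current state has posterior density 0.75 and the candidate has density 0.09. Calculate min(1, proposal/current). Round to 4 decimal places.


Ratio = 0.09/0.75 = 0.12
Acceptance probability = min(1, 0.12)
= 0.12

0.12


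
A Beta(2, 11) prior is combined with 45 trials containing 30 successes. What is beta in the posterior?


In conjugate updating:
beta_posterior = beta_prior + (n - k)
= 11 + (45 - 30)
= 11 + 15 = 26

26


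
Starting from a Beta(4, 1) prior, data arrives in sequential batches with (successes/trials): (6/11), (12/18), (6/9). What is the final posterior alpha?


In sequential Bayesian updating, we sum all successes.
Total successes = 24
Final alpha = 4 + 24 = 28

28


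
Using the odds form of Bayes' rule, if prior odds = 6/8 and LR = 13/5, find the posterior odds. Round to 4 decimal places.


Bayes' rule in odds form: posterior odds = prior odds * LR
= (6 * 13) / (8 * 5)
= 78/40 = 1.95

1.95


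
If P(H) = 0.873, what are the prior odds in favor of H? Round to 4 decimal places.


Prior odds = P(H) / (1 - P(H))
= 0.873 / 0.127
= 6.874

6.874


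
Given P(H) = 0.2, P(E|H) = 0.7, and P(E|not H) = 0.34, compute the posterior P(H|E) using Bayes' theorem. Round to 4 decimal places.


By Bayes' theorem: P(H|E) = P(E|H)*P(H) / P(E)
P(E) = P(E|H)*P(H) + P(E|not H)*P(not H)
P(E) = 0.7*0.2 + 0.34*0.8 = 0.412
P(H|E) = 0.7*0.2 / 0.412 = 0.3398

0.3398


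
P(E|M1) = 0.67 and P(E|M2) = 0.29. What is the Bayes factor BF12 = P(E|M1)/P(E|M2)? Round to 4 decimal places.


Bayes factor BF12 = P(E|M1) / P(E|M2)
= 0.67 / 0.29
= 2.3103

2.3103


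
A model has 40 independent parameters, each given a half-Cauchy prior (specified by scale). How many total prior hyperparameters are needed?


Each half-Cauchy prior needs 1 hyperparameter (scale).
Total = 1 * 40 = 40

40


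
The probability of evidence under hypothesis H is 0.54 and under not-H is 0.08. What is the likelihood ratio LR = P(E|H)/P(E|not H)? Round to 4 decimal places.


LR = 0.54 / 0.08
= 6.75

6.75


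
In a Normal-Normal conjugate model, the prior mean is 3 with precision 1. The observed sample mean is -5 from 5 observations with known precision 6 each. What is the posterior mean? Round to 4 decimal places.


Posterior precision = tau0 + n*tau = 1 + 5*6 = 31
Posterior mean = (tau0*mu0 + n*tau*xbar) / posterior_precision
= (1*3 + 5*6*-5) / 31
= -147 / 31 = -4.7419

-4.7419


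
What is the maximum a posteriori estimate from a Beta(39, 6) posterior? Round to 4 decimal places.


The MAP estimate equals the mode of the distribution.
Mode of Beta(a,b) = (a-1)/(a+b-2)
= 38/43
= 0.8837

0.8837


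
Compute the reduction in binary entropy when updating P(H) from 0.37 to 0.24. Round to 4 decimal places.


H_before = -p*log2(p) - (1-p)*log2(1-p) for p=0.37: 0.9507
H_after for p=0.24: 0.795
Reduction = 0.9507 - 0.795 = 0.1556

0.1556


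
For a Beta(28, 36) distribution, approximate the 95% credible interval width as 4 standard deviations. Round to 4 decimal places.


Variance of Beta(a,b) = ab / ((a+b)^2 * (a+b+1))
= 28*36 / ((64)^2 * 65)
= 0.0038
SD = sqrt(0.0038) = 0.0615
Width = 4 * SD = 0.2461

0.2461


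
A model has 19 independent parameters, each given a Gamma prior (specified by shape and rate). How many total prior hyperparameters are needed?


Each Gamma prior needs 2 hyperparameters (shape and rate).
Total = 2 * 19 = 38

38


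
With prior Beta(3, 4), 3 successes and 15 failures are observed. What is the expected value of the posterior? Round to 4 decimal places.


Posterior = Beta(6, 19)
E[theta] = alpha/(alpha+beta)
= 6/25 = 0.24

0.24


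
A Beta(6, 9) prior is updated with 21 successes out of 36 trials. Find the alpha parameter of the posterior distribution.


In the Beta-Binomial conjugate update:
alpha_post = alpha_prior + successes
= 6 + 21
= 27

27


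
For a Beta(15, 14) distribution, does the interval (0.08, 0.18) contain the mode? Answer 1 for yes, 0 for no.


Mode of Beta(a,b) = (a-1)/(a+b-2)
= (15-1)/(15+14-2) = 0.5185
Check: 0.08 <= 0.5185 <= 0.18?
Result: 0

0


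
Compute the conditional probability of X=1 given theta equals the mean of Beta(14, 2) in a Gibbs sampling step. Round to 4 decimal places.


Mean of Beta(14, 2) = 0.875
P(X=1 | theta=0.875) = 0.875

0.875


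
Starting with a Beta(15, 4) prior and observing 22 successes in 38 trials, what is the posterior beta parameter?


Posterior beta = prior beta + failures
Failures = 38 - 22 = 16
beta_post = 4 + 16 = 20

20


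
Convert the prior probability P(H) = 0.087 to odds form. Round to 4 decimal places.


P(not H) = 1 - 0.087 = 0.913
Odds = 0.087 / 0.913 = 0.0953

0.0953


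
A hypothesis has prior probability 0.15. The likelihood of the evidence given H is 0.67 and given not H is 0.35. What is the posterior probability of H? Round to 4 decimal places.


Using Bayes' theorem:
P(E) = 0.15 * 0.67 + 0.85 * 0.35
P(E) = 0.398
P(H|E) = (0.15 * 0.67) / 0.398 = 0.2525

0.2525


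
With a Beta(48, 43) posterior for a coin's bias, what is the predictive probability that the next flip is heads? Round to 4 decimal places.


The predictive probability equals the posterior mean.
P(next = heads) = alpha / (alpha + beta)
= 48 / 91 = 0.5275

0.5275


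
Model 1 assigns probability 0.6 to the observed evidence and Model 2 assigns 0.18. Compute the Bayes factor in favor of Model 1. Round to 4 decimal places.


BF = P(data|M1) / P(data|M2)
= 0.6 / 0.18 = 3.3333

3.3333


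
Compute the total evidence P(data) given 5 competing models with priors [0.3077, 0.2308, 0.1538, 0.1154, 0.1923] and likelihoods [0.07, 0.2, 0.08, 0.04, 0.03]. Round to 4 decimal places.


Marginal likelihood = sum P(model_i) * P(data|model_i)
Model 1: 0.3077 * 0.07 = 0.0215
Model 2: 0.2308 * 0.2 = 0.0462
Model 3: 0.1538 * 0.08 = 0.0123
Model 4: 0.1154 * 0.04 = 0.0046
Model 5: 0.1923 * 0.03 = 0.0058
Total = 0.0904

0.0904


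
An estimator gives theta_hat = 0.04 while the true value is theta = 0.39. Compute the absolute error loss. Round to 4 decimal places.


The absolute error loss is |theta_hat - theta|
= |0.04 - 0.39|
= 0.35

0.35


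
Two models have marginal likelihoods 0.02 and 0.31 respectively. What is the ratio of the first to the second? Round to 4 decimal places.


Evidence ratio = 0.02 / 0.31
= 0.0645

0.0645


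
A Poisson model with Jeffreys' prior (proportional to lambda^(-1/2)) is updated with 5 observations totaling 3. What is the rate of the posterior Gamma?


Posterior = Gamma(0.5 + S, n)
= Gamma(0.5 + 3, 5)
Posterior rate = 0 + n = 5

5.0


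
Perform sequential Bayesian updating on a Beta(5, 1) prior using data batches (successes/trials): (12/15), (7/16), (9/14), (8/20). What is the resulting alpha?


Accumulate successes: 36
Posterior alpha = prior alpha + sum of successes
= 5 + 36 = 41

41


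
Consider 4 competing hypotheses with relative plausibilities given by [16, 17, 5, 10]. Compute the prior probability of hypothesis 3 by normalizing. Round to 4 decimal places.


Sum of weights = 16 + 17 + 5 + 10 = 48
Normalized prior for H3 = 5 / 48
= 0.1042

0.1042


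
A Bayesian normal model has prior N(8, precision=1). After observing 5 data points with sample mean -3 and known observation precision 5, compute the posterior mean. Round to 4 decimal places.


Posterior mean = (prior_precision * prior_mean + n * data_precision * data_mean) / (prior_precision + n * data_precision)
Numerator = 1*8 + 5*5*-3 = -67
Denominator = 1 + 5*5 = 26
Posterior mean = -2.5769

-2.5769


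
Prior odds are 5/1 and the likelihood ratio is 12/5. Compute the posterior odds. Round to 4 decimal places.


Posterior odds = prior odds * likelihood ratio
= (5/1) * (12/5)
= 60 / 5
= 12.0

12.0


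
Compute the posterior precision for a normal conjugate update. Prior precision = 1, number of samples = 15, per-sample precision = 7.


tau_post = tau_0 + n * tau
= 1 + 15 * 7 = 106

106


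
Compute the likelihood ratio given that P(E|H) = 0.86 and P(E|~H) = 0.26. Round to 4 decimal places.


LR = P(E|H) / P(E|~H)
= 0.86 / 0.26 = 3.3077

3.3077


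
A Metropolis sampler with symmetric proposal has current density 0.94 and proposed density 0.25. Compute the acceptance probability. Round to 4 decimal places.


For symmetric proposals, acceptance = min(1, pi(x*)/pi(x))
= min(1, 0.25/0.94)
= min(1, 0.266) = 0.266

0.266


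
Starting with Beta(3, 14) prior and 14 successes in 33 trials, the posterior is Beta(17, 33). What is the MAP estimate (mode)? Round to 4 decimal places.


The mode of Beta(a, b) when a > 1 and b > 1 is (a-1)/(a+b-2)
= (17 - 1) / (17 + 33 - 2)
= 16 / 48
= 0.3333

0.3333


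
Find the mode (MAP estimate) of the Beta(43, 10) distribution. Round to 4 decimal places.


For Beta(a,b) with a,b > 1:
Mode = (a-1)/(a+b-2) = (43-1)/(53-2)
= 42/51 = 0.8235

0.8235


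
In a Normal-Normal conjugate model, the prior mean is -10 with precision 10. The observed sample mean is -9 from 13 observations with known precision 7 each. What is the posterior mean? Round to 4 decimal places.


Posterior precision = tau0 + n*tau = 10 + 13*7 = 101
Posterior mean = (tau0*mu0 + n*tau*xbar) / posterior_precision
= (10*-10 + 13*7*-9) / 101
= -919 / 101 = -9.099

-9.099


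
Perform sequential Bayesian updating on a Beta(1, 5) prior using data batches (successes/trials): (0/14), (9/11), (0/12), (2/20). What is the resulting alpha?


Accumulate successes: 11
Posterior alpha = prior alpha + sum of successes
= 1 + 11 = 12

12


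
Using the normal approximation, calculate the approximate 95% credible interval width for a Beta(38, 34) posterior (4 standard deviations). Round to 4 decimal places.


Var(Beta) = 38*34/(72^2 * 73) = 0.0034
SD = 0.0584
Width ~ 4*SD = 0.2337

0.2337


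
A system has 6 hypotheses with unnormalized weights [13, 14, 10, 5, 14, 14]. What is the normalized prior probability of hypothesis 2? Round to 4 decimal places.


The normalized prior is the weight divided by the total.
Total weight = 70
P(H2) = 14 / 70 = 0.2

0.2


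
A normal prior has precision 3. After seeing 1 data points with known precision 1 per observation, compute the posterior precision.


In the conjugate normal model, precisions add:
tau_posterior = tau_prior + n * tau_data
= 3 + 1*1 = 4

4


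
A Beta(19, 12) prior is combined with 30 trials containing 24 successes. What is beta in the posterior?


In conjugate updating:
beta_posterior = beta_prior + (n - k)
= 12 + (30 - 24)
= 12 + 6 = 18

18


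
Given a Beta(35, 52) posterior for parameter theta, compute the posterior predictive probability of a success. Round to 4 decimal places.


For a Beta-Bernoulli model, the predictive probability is the mean:
P(success) = 35/(35+52) = 35/87 = 0.4023

0.4023


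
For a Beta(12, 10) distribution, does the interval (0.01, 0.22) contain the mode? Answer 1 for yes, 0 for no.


Mode of Beta(a,b) = (a-1)/(a+b-2)
= (12-1)/(12+10-2) = 0.55
Check: 0.01 <= 0.55 <= 0.22?
Result: 0

0


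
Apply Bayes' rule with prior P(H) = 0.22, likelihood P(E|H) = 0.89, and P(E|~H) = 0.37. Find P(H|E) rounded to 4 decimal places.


Step 1: Compute marginal P(E) = P(E|H)P(H) + P(E|~H)P(~H)
= 0.89*0.22 + 0.37*0.78 = 0.4844
Step 2: P(H|E) = P(E|H)P(H)/P(E) = 0.1958/0.4844
= 0.4042

0.4042


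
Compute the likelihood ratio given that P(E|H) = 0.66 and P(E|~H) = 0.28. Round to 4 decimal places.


LR = P(E|H) / P(E|~H)
= 0.66 / 0.28 = 2.3571

2.3571


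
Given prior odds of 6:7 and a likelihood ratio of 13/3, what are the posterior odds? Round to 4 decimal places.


Posterior odds = prior odds * LR
Prior odds = 6/7 = 0.8571
LR = 13/3 = 4.3333
Posterior odds = 0.8571 * 4.3333 = 3.7143

3.7143


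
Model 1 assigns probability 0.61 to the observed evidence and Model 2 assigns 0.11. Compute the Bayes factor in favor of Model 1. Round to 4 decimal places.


BF = P(data|M1) / P(data|M2)
= 0.61 / 0.11 = 5.5455

5.5455


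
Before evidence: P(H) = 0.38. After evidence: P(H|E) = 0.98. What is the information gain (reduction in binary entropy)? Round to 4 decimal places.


Prior entropy = 0.958
Posterior entropy = 0.1414
Information gain = 0.958 - 0.1414 = 0.8166

0.8166


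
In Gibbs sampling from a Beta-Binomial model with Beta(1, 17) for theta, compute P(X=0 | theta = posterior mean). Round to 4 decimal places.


Posterior mean = alpha/(alpha+beta) = 1/18 = 0.0556
P(X=0|theta=mean) = 1 - theta = 0.9444

0.9444


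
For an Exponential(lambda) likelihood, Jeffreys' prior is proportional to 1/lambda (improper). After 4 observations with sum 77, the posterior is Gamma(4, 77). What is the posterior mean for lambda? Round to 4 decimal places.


Posterior = Gamma(n, sum_x) = Gamma(4, 77)
Posterior mean = shape/rate = 4/77
= 0.0519

0.0519


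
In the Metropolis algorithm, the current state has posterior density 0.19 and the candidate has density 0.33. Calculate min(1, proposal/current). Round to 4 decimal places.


Ratio = 0.33/0.19 = 1.7368
Acceptance probability = min(1, 1.7368)
= 1.0

1.0


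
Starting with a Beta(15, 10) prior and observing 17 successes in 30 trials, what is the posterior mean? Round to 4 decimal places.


Posterior parameters: alpha = 15 + 17 = 32
beta = 10 + 13 = 23
Posterior mean = alpha / (alpha + beta) = 32 / 55
= 0.5818

0.5818


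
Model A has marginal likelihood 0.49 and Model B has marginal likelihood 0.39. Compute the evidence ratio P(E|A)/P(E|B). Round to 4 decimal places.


Evidence ratio = P(E|A) / P(E|B)
= 0.49 / 0.39
= 1.2564

1.2564


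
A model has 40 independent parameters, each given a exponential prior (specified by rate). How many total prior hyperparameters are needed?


Each exponential prior needs 1 hyperparameter (rate).
Total = 1 * 40 = 40

40


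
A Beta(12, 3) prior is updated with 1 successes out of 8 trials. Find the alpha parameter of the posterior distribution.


In the Beta-Binomial conjugate update:
alpha_post = alpha_prior + successes
= 12 + 1
= 13

13


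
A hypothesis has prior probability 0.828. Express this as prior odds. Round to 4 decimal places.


Odds = P(H) / P(not H) = 0.828 / 0.172
= 4.814

4.814


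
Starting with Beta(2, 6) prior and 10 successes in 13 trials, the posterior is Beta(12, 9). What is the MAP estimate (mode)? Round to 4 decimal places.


The mode of Beta(a, b) when a > 1 and b > 1 is (a-1)/(a+b-2)
= (12 - 1) / (12 + 9 - 2)
= 11 / 19
= 0.5789

0.5789


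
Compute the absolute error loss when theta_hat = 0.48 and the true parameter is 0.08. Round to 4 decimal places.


L = |theta_hat - theta_true|
= |0.48 - 0.08| = 0.4

0.4


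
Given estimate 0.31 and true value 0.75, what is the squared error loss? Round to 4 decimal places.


Squared error = (estimate - true)^2
Difference = -0.44
Loss = -0.44^2 = 0.1936

0.1936


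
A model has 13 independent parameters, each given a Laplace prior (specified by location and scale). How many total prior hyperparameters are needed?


Each Laplace prior needs 2 hyperparameters (location and scale).
Total = 2 * 13 = 26

26


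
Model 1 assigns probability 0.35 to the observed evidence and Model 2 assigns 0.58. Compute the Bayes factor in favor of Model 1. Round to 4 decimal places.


BF = P(data|M1) / P(data|M2)
= 0.35 / 0.58 = 0.6034

0.6034


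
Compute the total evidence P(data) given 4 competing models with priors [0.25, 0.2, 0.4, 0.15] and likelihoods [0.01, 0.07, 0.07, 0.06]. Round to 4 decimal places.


Marginal likelihood = sum P(model_i) * P(data|model_i)
Model 1: 0.25 * 0.01 = 0.0025
Model 2: 0.2 * 0.07 = 0.014
Model 3: 0.4 * 0.07 = 0.028
Model 4: 0.15 * 0.06 = 0.009
Total = 0.0535

0.0535


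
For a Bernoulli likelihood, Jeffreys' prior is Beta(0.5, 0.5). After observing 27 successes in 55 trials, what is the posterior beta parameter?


Jeffreys' prior for Bernoulli is Beta(0.5, 0.5).
Posterior is Beta(0.5 + k, 0.5 + n - k).
Posterior beta = 0.5 + (n - k) = 0.5 + 28 = 28.5

28.5


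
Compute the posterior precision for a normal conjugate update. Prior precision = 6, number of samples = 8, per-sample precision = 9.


tau_post = tau_0 + n * tau
= 6 + 8 * 9 = 78

78


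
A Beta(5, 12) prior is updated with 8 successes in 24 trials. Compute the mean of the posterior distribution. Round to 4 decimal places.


After update: Beta(13, 28)
Mean = 13 / (13 + 28) = 13 / 41
= 0.3171

0.3171


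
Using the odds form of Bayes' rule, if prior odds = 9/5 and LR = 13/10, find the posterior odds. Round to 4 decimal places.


Bayes' rule in odds form: posterior odds = prior odds * LR
= (9 * 13) / (5 * 10)
= 117/50 = 2.34

2.34


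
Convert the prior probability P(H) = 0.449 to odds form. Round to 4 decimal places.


P(not H) = 1 - 0.449 = 0.551
Odds = 0.449 / 0.551 = 0.8149

0.8149


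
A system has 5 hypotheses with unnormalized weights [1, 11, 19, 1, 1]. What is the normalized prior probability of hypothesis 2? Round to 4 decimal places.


The normalized prior is the weight divided by the total.
Total weight = 33
P(H2) = 11 / 33 = 0.3333

0.3333


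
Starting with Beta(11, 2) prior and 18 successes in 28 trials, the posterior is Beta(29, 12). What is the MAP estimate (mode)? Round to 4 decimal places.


The mode of Beta(a, b) when a > 1 and b > 1 is (a-1)/(a+b-2)
= (29 - 1) / (29 + 12 - 2)
= 28 / 39
= 0.7179

0.7179


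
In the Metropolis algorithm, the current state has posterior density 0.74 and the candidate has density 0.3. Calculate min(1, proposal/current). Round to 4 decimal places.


Ratio = 0.3/0.74 = 0.4054
Acceptance probability = min(1, 0.4054)
= 0.4054

0.4054


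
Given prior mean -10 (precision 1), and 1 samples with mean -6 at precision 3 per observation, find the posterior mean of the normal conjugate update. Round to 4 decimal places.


The posterior mean is a precision-weighted average of prior and data.
Post. prec. = 1 + 3 = 4
Post. mean = (-10 + -18)/4 = -28/4 = -7.0

-7.0


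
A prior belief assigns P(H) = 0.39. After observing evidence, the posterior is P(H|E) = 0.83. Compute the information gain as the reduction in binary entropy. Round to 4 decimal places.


H(prior) = -0.39*log2(0.39) - 0.61*log2(0.61)
= 0.9648
H(post) = -0.83*log2(0.83) - 0.17*log2(0.17)
= 0.6577
IG = 0.9648 - 0.6577 = 0.3071

0.3071


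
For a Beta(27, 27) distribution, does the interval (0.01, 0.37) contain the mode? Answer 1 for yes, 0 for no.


Mode of Beta(a,b) = (a-1)/(a+b-2)
= (27-1)/(27+27-2) = 0.5
Check: 0.01 <= 0.5 <= 0.37?
Result: 0

0


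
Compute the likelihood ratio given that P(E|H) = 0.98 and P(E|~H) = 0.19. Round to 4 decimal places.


LR = P(E|H) / P(E|~H)
= 0.98 / 0.19 = 5.1579

5.1579


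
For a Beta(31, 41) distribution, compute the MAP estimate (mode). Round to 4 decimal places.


MAP = mode = (a-1)/(a+b-2)
= (31-1)/(31+41-2)
= 30/70 = 0.4286

0.4286


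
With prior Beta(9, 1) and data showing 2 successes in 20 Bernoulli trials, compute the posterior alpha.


Conjugate update: alpha_posterior = alpha_prior + k
= 9 + 2 = 11

11


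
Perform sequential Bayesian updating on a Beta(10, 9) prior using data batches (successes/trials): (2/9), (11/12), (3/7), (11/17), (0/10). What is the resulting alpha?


Accumulate successes: 27
Posterior alpha = prior alpha + sum of successes
= 10 + 27 = 37

37


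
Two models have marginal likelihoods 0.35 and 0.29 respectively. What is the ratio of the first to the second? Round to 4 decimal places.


Evidence ratio = 0.35 / 0.29
= 1.2069

1.2069


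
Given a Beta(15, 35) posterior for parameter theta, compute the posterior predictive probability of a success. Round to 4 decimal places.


For a Beta-Bernoulli model, the predictive probability is the mean:
P(success) = 15/(15+35) = 15/50 = 0.3

0.3


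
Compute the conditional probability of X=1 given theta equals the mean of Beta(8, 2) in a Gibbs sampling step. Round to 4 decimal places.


Mean of Beta(8, 2) = 0.8
P(X=1 | theta=0.8) = 0.8

0.8


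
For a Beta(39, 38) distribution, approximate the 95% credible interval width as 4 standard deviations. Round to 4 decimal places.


Variance of Beta(a,b) = ab / ((a+b)^2 * (a+b+1))
= 39*38 / ((77)^2 * 78)
= 0.0032
SD = sqrt(0.0032) = 0.0566
Width = 4 * SD = 0.2264

0.2264


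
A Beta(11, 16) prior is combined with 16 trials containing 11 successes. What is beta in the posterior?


In conjugate updating:
beta_posterior = beta_prior + (n - k)
= 16 + (16 - 11)
= 16 + 5 = 21

21


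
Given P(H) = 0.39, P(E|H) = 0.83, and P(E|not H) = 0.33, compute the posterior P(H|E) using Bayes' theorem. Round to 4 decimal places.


By Bayes' theorem: P(H|E) = P(E|H)*P(H) / P(E)
P(E) = P(E|H)*P(H) + P(E|not H)*P(not H)
P(E) = 0.83*0.39 + 0.33*0.61 = 0.525
P(H|E) = 0.83*0.39 / 0.525 = 0.6166

0.6166


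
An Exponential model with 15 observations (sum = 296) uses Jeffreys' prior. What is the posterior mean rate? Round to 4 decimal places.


Posterior Gamma(15, 296)
E[lambda] = 15/296 = 0.0507

0.0507


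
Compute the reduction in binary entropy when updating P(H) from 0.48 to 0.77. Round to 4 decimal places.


H_before = -p*log2(p) - (1-p)*log2(1-p) for p=0.48: 0.9988
H_after for p=0.77: 0.778
Reduction = 0.9988 - 0.778 = 0.2208

0.2208


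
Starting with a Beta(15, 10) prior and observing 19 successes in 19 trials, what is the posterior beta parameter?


Posterior beta = prior beta + failures
Failures = 19 - 19 = 0
beta_post = 10 + 0 = 10

10


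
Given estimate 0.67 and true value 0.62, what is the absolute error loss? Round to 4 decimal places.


Absolute error = |estimate - true|
= |0.05| = 0.05

0.05


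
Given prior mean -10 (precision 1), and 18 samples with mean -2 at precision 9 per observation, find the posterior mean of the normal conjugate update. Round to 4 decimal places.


The posterior mean is a precision-weighted average of prior and data.
Post. prec. = 1 + 162 = 163
Post. mean = (-10 + -324)/163 = -334/163 = -2.0491

-2.0491


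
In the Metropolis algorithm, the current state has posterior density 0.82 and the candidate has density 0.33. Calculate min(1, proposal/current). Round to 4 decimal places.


Ratio = 0.33/0.82 = 0.4024
Acceptance probability = min(1, 0.4024)
= 0.4024

0.4024


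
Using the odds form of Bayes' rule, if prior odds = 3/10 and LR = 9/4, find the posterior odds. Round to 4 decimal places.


Bayes' rule in odds form: posterior odds = prior odds * LR
= (3 * 9) / (10 * 4)
= 27/40 = 0.675

0.675


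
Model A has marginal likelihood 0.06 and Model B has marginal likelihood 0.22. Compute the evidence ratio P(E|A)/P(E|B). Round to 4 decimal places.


Evidence ratio = P(E|A) / P(E|B)
= 0.06 / 0.22
= 0.2727

0.2727


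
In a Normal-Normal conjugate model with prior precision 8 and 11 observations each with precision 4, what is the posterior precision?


Posterior precision = prior precision + n * observation precision
= 8 + 11 * 4
= 8 + 44 = 52

52


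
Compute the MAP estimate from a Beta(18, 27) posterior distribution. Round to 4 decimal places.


MAP = mode of Beta distribution
= (alpha - 1)/(alpha + beta - 2)
= (18-1)/(18+27-2)
= 17/43 = 0.3953

0.3953


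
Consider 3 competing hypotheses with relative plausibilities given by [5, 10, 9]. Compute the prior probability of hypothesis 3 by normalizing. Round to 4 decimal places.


Sum of weights = 5 + 10 + 9 = 24
Normalized prior for H3 = 9 / 24
= 0.375

0.375


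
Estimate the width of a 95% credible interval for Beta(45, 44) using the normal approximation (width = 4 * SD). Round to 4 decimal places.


For Beta(a,b): Var = ab/((a+b)^2(a+b+1))
Var = 0.0028, SD = 0.0527
Approximate 95% CI width = 4 * 0.0527 = 0.2108

0.2108


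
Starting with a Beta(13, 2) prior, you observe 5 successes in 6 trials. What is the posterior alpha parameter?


For a Beta-Binomial conjugate model:
Posterior alpha = prior alpha + number of successes
= 13 + 5 = 18

18


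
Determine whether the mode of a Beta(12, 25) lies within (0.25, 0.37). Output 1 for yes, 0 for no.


First find the mode: (a-1)/(a+b-2) = 0.3143
Is 0.3143 in (0.25, 0.37)? 1

1


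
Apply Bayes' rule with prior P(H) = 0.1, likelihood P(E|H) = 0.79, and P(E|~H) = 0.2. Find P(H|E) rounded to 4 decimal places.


Step 1: Compute marginal P(E) = P(E|H)P(H) + P(E|~H)P(~H)
= 0.79*0.1 + 0.2*0.9 = 0.259
Step 2: P(H|E) = P(E|H)P(H)/P(E) = 0.079/0.259
= 0.305

0.305


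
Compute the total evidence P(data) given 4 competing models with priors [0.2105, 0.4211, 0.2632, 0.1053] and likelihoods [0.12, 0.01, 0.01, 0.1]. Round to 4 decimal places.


Marginal likelihood = sum P(model_i) * P(data|model_i)
Model 1: 0.2105 * 0.12 = 0.0253
Model 2: 0.4211 * 0.01 = 0.0042
Model 3: 0.2632 * 0.01 = 0.0026
Model 4: 0.1053 * 0.1 = 0.0105
Total = 0.0426

0.0426


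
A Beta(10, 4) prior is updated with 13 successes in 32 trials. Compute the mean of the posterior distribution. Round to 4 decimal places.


After update: Beta(23, 23)
Mean = 23 / (23 + 23) = 23 / 46
= 0.5

0.5


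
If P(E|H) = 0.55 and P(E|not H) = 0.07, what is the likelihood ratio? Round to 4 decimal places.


Likelihood ratio = P(E|H) / P(E|not H)
= 0.55 / 0.07
= 7.8571

7.8571


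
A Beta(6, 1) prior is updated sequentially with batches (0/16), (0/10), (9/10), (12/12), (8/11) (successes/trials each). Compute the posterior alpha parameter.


Sequential conjugate updating is equivalent to a single batch update.
Total successes across all batches = 29
alpha_posterior = alpha_prior + total_successes = 6 + 29
= 35

35


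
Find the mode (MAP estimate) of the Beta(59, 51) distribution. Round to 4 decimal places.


For Beta(a,b) with a,b > 1:
Mode = (a-1)/(a+b-2) = (59-1)/(110-2)
= 58/108 = 0.537

0.537


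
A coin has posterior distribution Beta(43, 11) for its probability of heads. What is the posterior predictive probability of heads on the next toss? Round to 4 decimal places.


Posterior predictive = E[theta] = alpha/(alpha+beta)
= 43/54
= 0.7963

0.7963


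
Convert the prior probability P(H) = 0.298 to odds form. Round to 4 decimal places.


P(not H) = 1 - 0.298 = 0.702
Odds = 0.298 / 0.702 = 0.4245

0.4245


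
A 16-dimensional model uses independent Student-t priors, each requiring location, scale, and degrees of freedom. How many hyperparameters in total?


Per parameter: 3 (location, scale, and degrees of freedom).
Total = 16 * 3 = 48

48


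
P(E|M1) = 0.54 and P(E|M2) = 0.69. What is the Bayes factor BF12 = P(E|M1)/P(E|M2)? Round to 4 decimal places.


Bayes factor BF12 = P(E|M1) / P(E|M2)
= 0.54 / 0.69
= 0.7826

0.7826


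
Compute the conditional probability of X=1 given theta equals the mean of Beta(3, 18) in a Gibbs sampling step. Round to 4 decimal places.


Mean of Beta(3, 18) = 0.1429
P(X=1 | theta=0.1429) = 0.1429

0.1429


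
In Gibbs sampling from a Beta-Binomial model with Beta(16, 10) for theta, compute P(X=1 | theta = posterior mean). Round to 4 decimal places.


Posterior mean = alpha/(alpha+beta) = 16/26 = 0.6154
P(X=1|theta=mean) = theta = 0.6154

0.6154


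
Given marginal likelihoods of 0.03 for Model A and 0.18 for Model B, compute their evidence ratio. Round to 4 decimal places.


Ratio = ML(A) / ML(B) = 0.03/0.18
= 0.1667

0.1667


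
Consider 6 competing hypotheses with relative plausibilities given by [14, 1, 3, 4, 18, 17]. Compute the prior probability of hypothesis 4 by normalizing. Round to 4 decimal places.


Sum of weights = 14 + 1 + 3 + 4 + 18 + 17 = 57
Normalized prior for H4 = 4 / 57
= 0.0702

0.0702


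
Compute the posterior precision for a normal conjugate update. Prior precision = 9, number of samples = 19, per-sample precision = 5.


tau_post = tau_0 + n * tau
= 9 + 19 * 5 = 104

104


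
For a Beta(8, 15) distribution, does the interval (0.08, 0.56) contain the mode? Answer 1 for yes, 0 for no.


Mode of Beta(a,b) = (a-1)/(a+b-2)
= (8-1)/(8+15-2) = 0.3333
Check: 0.08 <= 0.3333 <= 0.56?
Result: 1

1


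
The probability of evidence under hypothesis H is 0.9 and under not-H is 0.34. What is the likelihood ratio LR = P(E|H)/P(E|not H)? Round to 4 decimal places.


LR = 0.9 / 0.34
= 2.6471

2.6471


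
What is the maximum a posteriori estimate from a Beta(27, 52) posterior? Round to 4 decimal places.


The MAP estimate equals the mode of the distribution.
Mode of Beta(a,b) = (a-1)/(a+b-2)
= 26/77
= 0.3377

0.3377


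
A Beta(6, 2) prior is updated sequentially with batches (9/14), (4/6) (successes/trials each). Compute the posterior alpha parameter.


Sequential conjugate updating is equivalent to a single batch update.
Total successes across all batches = 13
alpha_posterior = alpha_prior + total_successes = 6 + 13
= 19

19


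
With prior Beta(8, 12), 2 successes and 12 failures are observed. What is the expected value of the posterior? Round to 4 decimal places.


Posterior = Beta(10, 24)
E[theta] = alpha/(alpha+beta)
= 10/34 = 0.2941

0.2941


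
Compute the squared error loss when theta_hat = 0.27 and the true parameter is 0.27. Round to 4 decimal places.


L = (theta_hat - theta_true)^2
= (0.27 - 0.27)^2
= 0.0^2 = 0.0

0.0


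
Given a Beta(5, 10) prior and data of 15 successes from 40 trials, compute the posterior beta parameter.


Number of failures = 40 - 15 = 25
Posterior beta = 10 + 25 = 35

35


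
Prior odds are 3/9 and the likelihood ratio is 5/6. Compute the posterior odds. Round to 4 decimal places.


Posterior odds = prior odds * likelihood ratio
= (3/9) * (5/6)
= 15 / 54
= 0.2778

0.2778


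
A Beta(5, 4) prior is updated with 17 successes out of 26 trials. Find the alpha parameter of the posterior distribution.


In the Beta-Binomial conjugate update:
alpha_post = alpha_prior + successes
= 5 + 17
= 22

22
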